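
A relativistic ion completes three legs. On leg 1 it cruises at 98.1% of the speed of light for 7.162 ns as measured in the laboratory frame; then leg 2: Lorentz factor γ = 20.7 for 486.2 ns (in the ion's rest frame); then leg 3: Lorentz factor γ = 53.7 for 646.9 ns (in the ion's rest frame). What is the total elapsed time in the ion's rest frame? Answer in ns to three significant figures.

τ = 1130 ns

Leg 1: β = 0.981; γ = 1/√(1 − 0.981²) = 1/√0.03764 = 5.154; τ_1 = 7.162/5.154 = 1.389 ns.
Leg 2: 486.2 ns is already measured in the ion's rest frame.
Leg 3: 646.9 ns is already measured in the ion's rest frame.
Total: 1.389 + 486.2 + 646.9 ns.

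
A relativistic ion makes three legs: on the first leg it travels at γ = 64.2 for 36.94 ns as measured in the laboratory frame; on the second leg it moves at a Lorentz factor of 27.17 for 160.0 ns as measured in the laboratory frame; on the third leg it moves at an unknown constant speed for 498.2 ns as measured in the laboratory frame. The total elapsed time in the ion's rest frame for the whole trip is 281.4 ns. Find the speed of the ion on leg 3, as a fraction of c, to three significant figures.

Leg 1: γ = 64.2; τ_1 = 36.94/64.20 = 0.5754 ns.
Leg 2: γ = 27.17; τ_2 = 160.0/27.17 = 5.889 ns.
Leg 3: speed unknown; τ_3 = 498.2/γ_3.
Total proper time: 0.5754 + 5.889 + τ_3 = 281.4, so τ_3 = 281.4 − 6.464 = 274.9 ns.
γ_3 = 498.2/274.9 = 1.812; β = √(1 − 1/γ²) = √0.6955.

β = 0.834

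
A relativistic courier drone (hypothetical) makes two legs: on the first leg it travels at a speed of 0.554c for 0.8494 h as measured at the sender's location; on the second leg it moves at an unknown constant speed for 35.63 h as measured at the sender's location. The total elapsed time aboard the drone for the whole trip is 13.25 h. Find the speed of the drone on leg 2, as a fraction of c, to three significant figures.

β = 0.936

Leg 1: γ = 1/√(1 − 0.554²) = 1/√0.6931 = 1.201; τ_1 = 0.8494/1.201 = 0.7071 h.
Leg 2: speed unknown; τ_2 = 35.63/γ_2.
Total proper time: 0.7071 + τ_2 = 13.25, so τ_2 = 13.25 − 0.7071 = 12.54 h.
γ_2 = 35.63/12.54 = 2.841; β = √(1 − 1/γ²) = √0.8761.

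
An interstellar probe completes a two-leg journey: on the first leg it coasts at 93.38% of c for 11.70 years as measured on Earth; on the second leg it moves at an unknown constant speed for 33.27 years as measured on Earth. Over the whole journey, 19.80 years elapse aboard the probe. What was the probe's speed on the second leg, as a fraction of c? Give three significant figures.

Leg 1: β = 0.9338; γ = 1/√(1 − 0.9338²) = 1/√0.1280 = 2.795; τ_1 = 11.70/2.795 = 4.186 years.
Leg 2: speed unknown; τ_2 = 33.27/γ_2.
Total proper time: 4.186 + τ_2 = 19.80, so τ_2 = 19.80 − 4.186 = 15.61 years.
γ_2 = 33.27/15.61 = 2.131; β = √(1 − 1/γ²) = √0.7798.

β = 0.883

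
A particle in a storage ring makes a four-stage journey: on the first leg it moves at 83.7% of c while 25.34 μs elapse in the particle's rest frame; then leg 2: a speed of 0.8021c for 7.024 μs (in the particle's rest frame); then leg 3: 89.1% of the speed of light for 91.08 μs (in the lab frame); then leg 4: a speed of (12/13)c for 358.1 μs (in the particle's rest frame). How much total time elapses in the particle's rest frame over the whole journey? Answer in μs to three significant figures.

τ = 432 μs

Leg 1: 25.34 μs is already measured in the particle's rest frame.
Leg 2: 7.024 μs is already measured in the particle's rest frame.
Leg 3: β = 0.891; γ = 1/√(1 − 0.891²) = 1/√0.2061 = 2.203; τ_3 = 91.08/2.203 = 41.35 μs.
Leg 4: 358.1 μs is already measured in the particle's rest frame.
Total: 25.34 + 7.024 + 41.35 + 358.1 μs.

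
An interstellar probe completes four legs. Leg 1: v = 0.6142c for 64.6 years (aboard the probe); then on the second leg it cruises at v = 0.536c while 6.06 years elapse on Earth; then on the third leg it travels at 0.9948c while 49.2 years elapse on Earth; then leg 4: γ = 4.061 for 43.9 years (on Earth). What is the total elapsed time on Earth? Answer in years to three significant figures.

Δt = 181 years

Leg 1: γ = 1/√(1 − 0.6142²) = 1/√0.6228 = 1.267; Δt_1 = 1.267 × 64.6 = 81.86 years.
Leg 2: 6.06 years is already measured on Earth.
Leg 3: 49.2 years is already measured on Earth.
Leg 4: 43.9 years is already measured on Earth.
Total: 81.86 + 6.060 + 49.20 + 43.90 years.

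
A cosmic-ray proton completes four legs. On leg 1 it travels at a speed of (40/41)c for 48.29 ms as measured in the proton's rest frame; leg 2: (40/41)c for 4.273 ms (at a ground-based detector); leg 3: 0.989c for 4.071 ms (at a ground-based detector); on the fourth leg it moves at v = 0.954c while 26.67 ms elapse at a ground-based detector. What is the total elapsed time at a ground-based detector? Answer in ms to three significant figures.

Leg 1: γ = 1/√(1 − (40/41)²) = 41/9 ≈ 4.556; Δt_1 = 4.556 × 48.29 = 220.0 ms.
Leg 2: 4.273 ms is already measured at a ground-based detector.
Leg 3: 4.071 ms is already measured at a ground-based detector.
Leg 4: 26.67 ms is already measured at a ground-based detector.
Total: 220.0 + 4.273 + 4.071 + 26.67 ms.

Δt = 255 ms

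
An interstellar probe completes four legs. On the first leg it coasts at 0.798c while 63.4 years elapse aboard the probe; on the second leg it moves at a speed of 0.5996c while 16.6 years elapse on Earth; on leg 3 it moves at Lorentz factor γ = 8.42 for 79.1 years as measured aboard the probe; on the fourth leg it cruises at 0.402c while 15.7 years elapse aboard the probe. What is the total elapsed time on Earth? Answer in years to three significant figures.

Leg 1: γ = 1/√(1 − 0.798²) = 1/√0.3632 = 1.659; Δt_1 = 1.659 × 63.4 = 105.2 years.
Leg 2: 16.6 years is already measured on Earth.
Leg 3: γ = 8.42; Δt_3 = 8.420 × 79.1 = 666.0 years.
Leg 4: γ = 1/√(1 − 0.402²) = 1/√0.8384 = 1.092; Δt_4 = 1.092 × 15.7 = 17.15 years.
Total: 105.2 + 16.60 + 666.0 + 17.15 years.

Δt = 805 years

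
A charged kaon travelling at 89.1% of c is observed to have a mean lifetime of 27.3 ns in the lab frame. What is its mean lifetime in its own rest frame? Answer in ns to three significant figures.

τ₀ = 12.4 ns

β = 0.891; γ = 1/√(1 − 0.891²) = 1/√0.2061 = 2.203
The lab-frame lifetime is the dilated interval; the proper lifetime is τ₀ = Δt/γ = 27.3/2.203 ns.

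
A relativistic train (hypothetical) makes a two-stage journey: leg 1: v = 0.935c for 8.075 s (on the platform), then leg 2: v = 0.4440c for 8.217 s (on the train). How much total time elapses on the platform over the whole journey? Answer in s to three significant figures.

Leg 1: 8.075 s is already measured on the platform.
Leg 2: γ = 1/√(1 − 0.4440²) = 1/√0.8029 = 1.116; Δt_2 = 1.116 × 8.217 = 9.170 s.
Total: 8.075 + 9.170 s.

Δt = 17.2 s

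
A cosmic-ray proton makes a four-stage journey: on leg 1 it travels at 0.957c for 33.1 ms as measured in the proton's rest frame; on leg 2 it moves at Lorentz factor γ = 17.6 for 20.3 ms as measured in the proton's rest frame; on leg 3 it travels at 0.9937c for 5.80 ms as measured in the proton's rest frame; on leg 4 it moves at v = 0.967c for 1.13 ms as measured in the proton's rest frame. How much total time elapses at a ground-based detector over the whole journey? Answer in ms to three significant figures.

Leg 1: γ = 1/√(1 − 0.957²) = 1/√0.08415 = 3.447; Δt_1 = 3.447 × 33.1 = 114.1 ms.
Leg 2: γ = 17.6; Δt_2 = 17.60 × 20.3 = 357.3 ms.
Leg 3: γ = 1/√(1 − 0.9937²) = 1/√0.01256 = 8.923; Δt_3 = 8.923 × 5.80 = 51.75 ms.
Leg 4: γ = 1/√(1 − 0.967²) = 1/√0.06491 = 3.925; Δt_4 = 3.925 × 1.13 = 4.435 ms.
Total: 114.1 + 357.3 + 51.75 + 4.435 ms.

Δt = 528 ms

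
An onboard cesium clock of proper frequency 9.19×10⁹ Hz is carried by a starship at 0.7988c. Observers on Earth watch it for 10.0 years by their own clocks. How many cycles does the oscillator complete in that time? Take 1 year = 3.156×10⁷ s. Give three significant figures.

N = 1.74×10¹⁸

γ = 1/√(1 − 0.7988²) = 1/√0.3619 = 1.662
During 10.0 years of lab time, the oscillator's proper time advances by τ = Δt/γ = 10.0/1.662 = 6.016 years = 1.899×10⁸ s.
N = f × τ = 9.19×10⁹ × 1.899×10⁸ = 1.745×10¹⁸.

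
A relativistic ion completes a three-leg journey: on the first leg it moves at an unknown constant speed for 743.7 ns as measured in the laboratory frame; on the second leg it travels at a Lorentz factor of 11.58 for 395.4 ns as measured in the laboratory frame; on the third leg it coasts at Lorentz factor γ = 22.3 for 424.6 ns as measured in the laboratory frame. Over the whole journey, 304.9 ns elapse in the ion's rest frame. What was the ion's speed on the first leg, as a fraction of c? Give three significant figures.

Leg 1: speed unknown; τ_1 = 743.7/γ_1.
Leg 2: γ = 11.58; τ_2 = 395.4/11.58 = 34.15 ns.
Leg 3: γ = 22.3; τ_3 = 424.6/22.30 = 19.04 ns.
Total proper time: τ_1 + 34.15 + 19.04 = 304.9, so τ_1 = 304.9 − 53.19 = 251.7 ns.
γ_1 = 743.7/251.7 = 2.955; β = √(1 − 1/γ²) = √0.8854.

β = 0.941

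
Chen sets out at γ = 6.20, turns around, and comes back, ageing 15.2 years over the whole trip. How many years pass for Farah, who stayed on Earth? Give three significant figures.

γ = 6.20
Earth-frame duration is the dilated interval: Δt = γτ = 6.200 × 15.2 years.

Δt = 94.2 years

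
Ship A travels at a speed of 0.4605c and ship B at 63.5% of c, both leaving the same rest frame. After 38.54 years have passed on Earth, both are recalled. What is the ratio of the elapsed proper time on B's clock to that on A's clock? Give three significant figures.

A: γ = 1/√(1 − 0.4605²) = 1/√0.7879 = 1.127. B: β = 0.635; γ = 1/√(1 − 0.635²) = 1/√0.5968 = 1.294.
τ_A/τ_B = γ_B/γ_A = 1.294/1.127 = 1.149, so τ_B/τ_A = 0.8703.

τ_B/τ_A = 0.870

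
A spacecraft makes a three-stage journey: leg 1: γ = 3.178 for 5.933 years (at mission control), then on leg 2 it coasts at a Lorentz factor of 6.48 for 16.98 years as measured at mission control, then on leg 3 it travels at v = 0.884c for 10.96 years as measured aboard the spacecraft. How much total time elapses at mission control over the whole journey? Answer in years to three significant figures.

Δt = 46.4 years

Leg 1: 5.933 years is already measured at mission control.
Leg 2: 16.98 years is already measured at mission control.
Leg 3: γ = 1/√(1 − 0.884²) = 1/√0.2185 = 2.139; Δt_3 = 2.139 × 10.96 = 23.44 years.
Total: 5.933 + 16.98 + 23.44 years.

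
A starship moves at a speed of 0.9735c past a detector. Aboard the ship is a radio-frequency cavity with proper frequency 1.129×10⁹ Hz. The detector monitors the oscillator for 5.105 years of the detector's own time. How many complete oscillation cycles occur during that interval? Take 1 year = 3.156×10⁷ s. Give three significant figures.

γ = 1/√(1 − 0.9735²) = 1/√0.05230 = 4.373
During 5.105 years of lab time, the oscillator's proper time advances by τ = Δt/γ = 5.105/4.373 = 1.167 years = 3.684×10⁷ s.
N = f × τ = 1.129×10⁹ × 3.684×10⁷ = 4.160×10¹⁶.

N = 4.16×10¹⁶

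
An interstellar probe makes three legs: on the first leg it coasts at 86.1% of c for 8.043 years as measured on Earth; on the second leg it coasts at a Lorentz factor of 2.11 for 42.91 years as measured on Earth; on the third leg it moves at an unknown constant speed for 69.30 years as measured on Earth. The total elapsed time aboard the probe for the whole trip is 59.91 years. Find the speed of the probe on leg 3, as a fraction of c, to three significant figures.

Leg 1: β = 0.861; γ = 1/√(1 − 0.861²) = 1/√0.2587 = 1.966; τ_1 = 8.043/1.966 = 4.091 years.
Leg 2: γ = 2.11; τ_2 = 42.91/2.110 = 20.34 years.
Leg 3: speed unknown; τ_3 = 69.30/γ_3.
Total proper time: 4.091 + 20.34 + τ_3 = 59.91, so τ_3 = 59.91 − 24.43 = 35.48 years.
γ_3 = 69.30/35.48 = 1.953; β = √(1 − 1/γ²) = √0.7378.

β = 0.859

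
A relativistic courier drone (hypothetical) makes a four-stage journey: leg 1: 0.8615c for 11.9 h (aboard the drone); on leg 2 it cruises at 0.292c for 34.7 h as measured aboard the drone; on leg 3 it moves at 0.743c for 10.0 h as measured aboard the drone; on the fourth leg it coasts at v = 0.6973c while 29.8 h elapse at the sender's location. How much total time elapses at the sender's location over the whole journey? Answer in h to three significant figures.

Leg 1: γ = 1/√(1 − 0.8615²) = 1/√0.2578 = 1.969; Δt_1 = 1.969 × 11.9 = 23.44 h.
Leg 2: γ = 1/√(1 − 0.292²) = 1/√0.9147 = 1.046; Δt_2 = 1.046 × 34.7 = 36.28 h.
Leg 3: γ = 1/√(1 − 0.743²) = 1/√0.4480 = 1.494; Δt_3 = 1.494 × 10.0 = 14.94 h.
Leg 4: 29.8 h is already measured at the sender's location.
Total: 23.44 + 36.28 + 14.94 + 29.80 h.

Δt = 104 h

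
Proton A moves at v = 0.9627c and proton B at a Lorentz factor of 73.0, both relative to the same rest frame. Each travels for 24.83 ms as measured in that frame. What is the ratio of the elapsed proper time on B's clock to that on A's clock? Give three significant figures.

τ_B/τ_A = 0.0506

A: γ = 1/√(1 − 0.9627²) = 1/√0.07321 = 3.696. B: γ = 73.0.
τ_A/τ_B = γ_B/γ_A = 73.00/3.696 = 19.75, so τ_B/τ_A = 0.05063.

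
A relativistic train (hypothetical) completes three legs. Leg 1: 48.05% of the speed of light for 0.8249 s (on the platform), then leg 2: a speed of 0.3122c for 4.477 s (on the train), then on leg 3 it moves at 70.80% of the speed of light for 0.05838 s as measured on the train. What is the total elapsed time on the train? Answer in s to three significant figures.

τ = 5.26 s

Leg 1: β = 0.4805; γ = 1/√(1 − 0.4805²) = 1/√0.7691 = 1.140; τ_1 = 0.8249/1.140 = 0.7234 s.
Leg 2: 4.477 s is already measured on the train.
Leg 3: 0.05838 s is already measured on the train.
Total: 0.7234 + 4.477 + 0.05838 s.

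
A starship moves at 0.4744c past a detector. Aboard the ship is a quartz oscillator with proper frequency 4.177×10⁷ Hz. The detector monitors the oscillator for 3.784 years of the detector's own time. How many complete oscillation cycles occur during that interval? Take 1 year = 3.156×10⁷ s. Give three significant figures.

N = 4.39×10¹⁵

γ = 1/√(1 − 0.4744²) = 1/√0.7749 = 1.136
During 3.784 years of lab time, the oscillator's proper time advances by τ = Δt/γ = 3.784/1.136 = 3.331 years = 1.051×10⁸ s.
N = f × τ = 4.177×10⁷ × 1.051×10⁸ = 4.391×10¹⁵.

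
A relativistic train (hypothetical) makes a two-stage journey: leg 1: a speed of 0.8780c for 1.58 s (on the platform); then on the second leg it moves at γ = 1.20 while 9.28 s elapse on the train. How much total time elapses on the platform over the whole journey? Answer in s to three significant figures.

Δt = 12.7 s

Leg 1: 1.58 s is already measured on the platform.
Leg 2: γ = 1.20; Δt_2 = 1.200 × 9.28 = 11.14 s.
Total: 1.580 + 11.14 s.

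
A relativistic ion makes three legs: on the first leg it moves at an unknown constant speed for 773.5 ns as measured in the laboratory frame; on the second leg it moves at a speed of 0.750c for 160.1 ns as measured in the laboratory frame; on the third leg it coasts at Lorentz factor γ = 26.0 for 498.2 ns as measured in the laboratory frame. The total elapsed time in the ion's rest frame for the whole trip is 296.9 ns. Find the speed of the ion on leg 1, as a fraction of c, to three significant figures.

Leg 1: speed unknown; τ_1 = 773.5/γ_1.
Leg 2: γ = 1/√(1 − 0.750²) = 1/√0.4375 = 1.512; τ_2 = 160.1/1.512 = 105.9 ns.
Leg 3: γ = 26.0; τ_3 = 498.2/26.00 = 19.16 ns.
Total proper time: τ_1 + 105.9 + 19.16 = 296.9, so τ_1 = 296.9 − 125.1 = 171.8 ns.
γ_1 = 773.5/171.8 = 4.501; β = √(1 − 1/γ²) = √0.9506.

β = 0.975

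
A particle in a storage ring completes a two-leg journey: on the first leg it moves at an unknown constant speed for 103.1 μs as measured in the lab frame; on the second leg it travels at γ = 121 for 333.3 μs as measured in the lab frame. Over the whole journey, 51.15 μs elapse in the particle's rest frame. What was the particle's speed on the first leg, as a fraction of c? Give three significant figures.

Leg 1: speed unknown; τ_1 = 103.1/γ_1.
Leg 2: γ = 121; τ_2 = 333.3/121.0 = 2.755 μs.
Total proper time: τ_1 + 2.755 = 51.15, so τ_1 = 51.15 − 2.755 = 48.40 μs.
γ_1 = 103.1/48.40 = 2.130; β = √(1 − 1/γ²) = √0.7797.

β = 0.883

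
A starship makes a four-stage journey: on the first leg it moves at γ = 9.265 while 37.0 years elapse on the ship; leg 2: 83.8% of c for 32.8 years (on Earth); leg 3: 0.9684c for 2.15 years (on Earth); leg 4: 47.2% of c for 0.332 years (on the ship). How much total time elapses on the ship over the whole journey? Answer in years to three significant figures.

τ = 55.8 years

Leg 1: 37.0 years is already measured on the ship.
Leg 2: β = 0.838; γ = 1/√(1 − 0.838²) = 1/√0.2978 = 1.833; τ_2 = 32.8/1.833 = 17.90 years.
Leg 3: γ = 1/√(1 − 0.9684²) = 1/√0.06220 = 4.010; τ_3 = 2.15/4.010 = 0.5362 years.
Leg 4: 0.332 years is already measured on the ship.
Total: 37.00 + 17.90 + 0.5362 + 0.3320 years.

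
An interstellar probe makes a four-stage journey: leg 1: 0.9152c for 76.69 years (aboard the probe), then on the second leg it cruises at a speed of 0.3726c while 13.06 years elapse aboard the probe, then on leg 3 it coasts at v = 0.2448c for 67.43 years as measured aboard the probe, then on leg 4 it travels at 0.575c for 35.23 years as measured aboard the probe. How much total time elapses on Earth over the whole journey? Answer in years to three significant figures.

Leg 1: γ = 1/√(1 − 0.9152²) = 1/√0.1624 = 2.481; Δt_1 = 2.481 × 76.69 = 190.3 years.
Leg 2: γ = 1/√(1 − 0.3726²) = 1/√0.8612 = 1.078; Δt_2 = 1.078 × 13.06 = 14.07 years.
Leg 3: γ = 1/√(1 − 0.2448²) = 1/√0.9401 = 1.031; Δt_3 = 1.031 × 67.43 = 69.55 years.
Leg 4: γ = 1/√(1 − 0.575²) = 1/√0.6694 = 1.222; Δt_4 = 1.222 × 35.23 = 43.06 years.
Total: 190.3 + 14.07 + 69.55 + 43.06 years.

Δt = 317 years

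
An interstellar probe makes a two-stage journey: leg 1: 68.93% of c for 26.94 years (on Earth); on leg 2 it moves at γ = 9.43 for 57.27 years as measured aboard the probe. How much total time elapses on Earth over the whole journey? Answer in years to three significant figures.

Δt = 567 years

Leg 1: 26.94 years is already measured on Earth.
Leg 2: γ = 9.43; Δt_2 = 9.430 × 57.27 = 540.1 years.
Total: 26.94 + 540.1 years.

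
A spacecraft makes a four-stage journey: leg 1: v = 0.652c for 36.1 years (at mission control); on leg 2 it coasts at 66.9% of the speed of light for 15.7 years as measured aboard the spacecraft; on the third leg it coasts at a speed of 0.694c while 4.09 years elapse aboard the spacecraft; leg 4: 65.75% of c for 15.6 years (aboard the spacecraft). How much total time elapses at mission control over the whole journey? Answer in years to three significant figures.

Leg 1: 36.1 years is already measured at mission control.
Leg 2: β = 0.669; γ = 1/√(1 − 0.669²) = 1/√0.5524 = 1.345; Δt_2 = 1.345 × 15.7 = 21.12 years.
Leg 3: γ = 1/√(1 − 0.694²) = 1/√0.5184 = 1.389; Δt_3 = 1.389 × 4.09 = 5.681 years.
Leg 4: β = 0.6575; γ = 1/√(1 − 0.6575²) = 1/√0.5677 = 1.327; Δt_4 = 1.327 × 15.6 = 20.70 years.
Total: 36.10 + 21.12 + 5.681 + 20.70 years.

Δt = 83.6 years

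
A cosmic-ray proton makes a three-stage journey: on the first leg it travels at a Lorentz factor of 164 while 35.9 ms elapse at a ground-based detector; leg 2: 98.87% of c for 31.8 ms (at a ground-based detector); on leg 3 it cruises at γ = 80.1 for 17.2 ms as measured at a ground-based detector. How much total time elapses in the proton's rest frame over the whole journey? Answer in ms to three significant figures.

Leg 1: γ = 164; τ_1 = 35.9/164.0 = 0.2189 ms.
Leg 2: β = 0.9887; γ = 1/√(1 − 0.9887²) = 1/√0.02247 = 6.671; τ_2 = 31.8/6.671 = 4.767 ms.
Leg 3: γ = 80.1; τ_3 = 17.2/80.10 = 0.2147 ms.
Total: 0.2189 + 4.767 + 0.2147 ms.

τ = 5.20 ms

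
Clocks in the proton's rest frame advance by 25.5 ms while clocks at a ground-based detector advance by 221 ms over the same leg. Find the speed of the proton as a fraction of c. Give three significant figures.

β = 0.993

The proper time is measured in the proton's rest frame (both events occur at the proton's location); Δt is measured at a ground-based detector. γ = Δt/τ = 221/25.5 = 8.667.
β = √(1 − 1/γ²) = √(1 − 0.01331) = √0.9867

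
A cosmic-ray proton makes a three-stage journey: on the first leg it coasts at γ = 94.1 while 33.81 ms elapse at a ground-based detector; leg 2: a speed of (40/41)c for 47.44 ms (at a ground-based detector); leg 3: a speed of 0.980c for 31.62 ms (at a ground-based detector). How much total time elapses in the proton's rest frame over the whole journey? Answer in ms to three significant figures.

τ = 17.1 ms

Leg 1: γ = 94.1; τ_1 = 33.81/94.10 = 0.3593 ms.
Leg 2: γ = 1/√(1 − (40/41)²) = 41/9 ≈ 4.556; τ_2 = 47.44/4.556 = 10.41 ms.
Leg 3: γ = 1/√(1 − 0.980²) = 1/√0.03960 = 5.025; τ_3 = 31.62/5.025 = 6.292 ms.
Total: 0.3593 + 10.41 + 6.292 ms.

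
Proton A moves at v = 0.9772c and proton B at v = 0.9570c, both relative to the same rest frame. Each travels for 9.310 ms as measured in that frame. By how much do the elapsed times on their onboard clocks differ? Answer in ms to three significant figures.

A: γ = 1/√(1 − 0.9772²) = 1/√0.04508 = 4.710; τ_A = 9.310/4.710 = 1.977 ms.
B: γ = 1/√(1 − 0.9570²) = 1/√0.08415 = 3.447; τ_B = 9.310/3.447 = 2.701 ms.

|τ_A − τ_B| = 0.724 ms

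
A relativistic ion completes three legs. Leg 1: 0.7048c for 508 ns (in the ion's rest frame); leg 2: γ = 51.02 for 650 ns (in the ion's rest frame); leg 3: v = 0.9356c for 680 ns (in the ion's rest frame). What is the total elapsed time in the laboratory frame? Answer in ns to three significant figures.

Leg 1: γ = 1/√(1 − 0.7048²) = 1/√0.5033 = 1.410; Δt_1 = 1.410 × 508 = 716.1 ns.
Leg 2: γ = 51.02; Δt_2 = 51.02 × 650 = 3.316×10⁴ ns.
Leg 3: γ = 1/√(1 − 0.9356²) = 1/√0.1247 = 2.832; Δt_3 = 2.832 × 680 = 1926 ns.
Total: 716.1 + 3.316×10⁴ + 1926 ns.

Δt = 3.58×10⁴ ns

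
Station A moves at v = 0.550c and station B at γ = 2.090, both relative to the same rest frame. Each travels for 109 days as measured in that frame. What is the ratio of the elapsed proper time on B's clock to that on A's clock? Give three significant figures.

A: γ = 1/√(1 − 0.550²) = 1/√0.6975 = 1.197. B: γ = 2.090.
τ_A/τ_B = γ_B/γ_A = 2.090/1.197 = 1.745, so τ_B/τ_A = 0.5729.

τ_B/τ_A = 0.573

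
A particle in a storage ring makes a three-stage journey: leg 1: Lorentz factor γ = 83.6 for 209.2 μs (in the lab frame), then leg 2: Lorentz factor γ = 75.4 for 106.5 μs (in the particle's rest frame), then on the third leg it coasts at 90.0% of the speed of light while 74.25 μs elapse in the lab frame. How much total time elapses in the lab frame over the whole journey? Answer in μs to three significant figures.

Leg 1: 209.2 μs is already measured in the lab frame.
Leg 2: γ = 75.4; Δt_2 = 75.40 × 106.5 = 8030 μs.
Leg 3: 74.25 μs is already measured in the lab frame.
Total: 209.2 + 8030 + 74.25 μs.

Δt = 8310 μs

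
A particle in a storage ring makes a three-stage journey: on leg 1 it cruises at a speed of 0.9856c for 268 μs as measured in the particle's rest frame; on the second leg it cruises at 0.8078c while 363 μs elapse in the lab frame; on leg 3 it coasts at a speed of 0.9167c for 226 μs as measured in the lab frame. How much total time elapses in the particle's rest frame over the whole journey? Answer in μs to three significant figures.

τ = 572 μs

Leg 1: 268 μs is already measured in the particle's rest frame.
Leg 2: γ = 1/√(1 − 0.8078²) = 1/√0.3475 = 1.696; τ_2 = 363/1.696 = 214.0 μs.
Leg 3: γ = 1/√(1 − 0.9167²) = 1/√0.1597 = 2.503; τ_3 = 226/2.503 = 90.30 μs.
Total: 268.0 + 214.0 + 90.30 μs.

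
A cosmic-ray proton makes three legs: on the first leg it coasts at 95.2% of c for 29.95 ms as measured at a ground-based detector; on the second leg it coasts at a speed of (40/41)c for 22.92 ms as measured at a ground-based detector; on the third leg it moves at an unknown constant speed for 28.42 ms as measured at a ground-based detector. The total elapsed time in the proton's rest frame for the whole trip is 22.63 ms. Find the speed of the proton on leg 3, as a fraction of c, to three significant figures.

β = 0.955

Leg 1: β = 0.952; γ = 1/√(1 − 0.952²) = 1/√0.09370 = 3.267; τ_1 = 29.95/3.267 = 9.168 ms.
Leg 2: γ = 1/√(1 − (40/41)²) = 41/9 ≈ 4.556; τ_2 = 22.92/4.556 = 5.031 ms.
Leg 3: speed unknown; τ_3 = 28.42/γ_3.
Total proper time: 9.168 + 5.031 + τ_3 = 22.63, so τ_3 = 22.63 − 14.20 = 8.431 ms.
γ_3 = 28.42/8.431 = 3.371; β = √(1 − 1/γ²) = √0.9120.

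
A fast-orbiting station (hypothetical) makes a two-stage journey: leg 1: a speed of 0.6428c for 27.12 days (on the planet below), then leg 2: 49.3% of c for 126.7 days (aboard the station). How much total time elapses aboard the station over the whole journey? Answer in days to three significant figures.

Leg 1: γ = 1/√(1 − 0.6428²) = 1/√0.5868 = 1.305; τ_1 = 27.12/1.305 = 20.77 days.
Leg 2: 126.7 days is already measured aboard the station.
Total: 20.77 + 126.7 days.

τ = 147 days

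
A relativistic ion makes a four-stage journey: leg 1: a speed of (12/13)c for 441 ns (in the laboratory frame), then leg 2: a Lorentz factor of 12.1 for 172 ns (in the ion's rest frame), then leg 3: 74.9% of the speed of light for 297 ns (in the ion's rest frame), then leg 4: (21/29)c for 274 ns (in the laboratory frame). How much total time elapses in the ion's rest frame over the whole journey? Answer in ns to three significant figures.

τ = 828 ns

Leg 1: γ = 1/√(1 − (12/13)²) = 13/5 = 2.600; τ_1 = 441/2.600 = 169.6 ns.
Leg 2: 172 ns is already measured in the ion's rest frame.
Leg 3: 297 ns is already measured in the ion's rest frame.
Leg 4: γ = 1/√(1 − (21/29)²) = 29/20 = 1.450; τ_4 = 274/1.450 = 189.0 ns.
Total: 169.6 + 172.0 + 297.0 + 189.0 ns.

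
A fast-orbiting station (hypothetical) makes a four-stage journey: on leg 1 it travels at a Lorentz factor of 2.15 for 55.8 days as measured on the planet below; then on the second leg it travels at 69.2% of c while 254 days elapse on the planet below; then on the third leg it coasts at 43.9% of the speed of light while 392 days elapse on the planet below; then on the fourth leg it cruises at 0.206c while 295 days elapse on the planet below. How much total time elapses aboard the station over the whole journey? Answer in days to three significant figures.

τ = 850 days

Leg 1: γ = 2.15; τ_1 = 55.8/2.150 = 25.95 days.
Leg 2: β = 0.692; γ = 1/√(1 − 0.692²) = 1/√0.5211 = 1.385; τ_2 = 254/1.385 = 183.4 days.
Leg 3: β = 0.439; γ = 1/√(1 − 0.439²) = 1/√0.8073 = 1.113; τ_3 = 392/1.113 = 352.2 days.
Leg 4: γ = 1/√(1 − 0.206²) = 1/√0.9576 = 1.022; τ_4 = 295/1.022 = 288.7 days.
Total: 25.95 + 183.4 + 352.2 + 288.7 days.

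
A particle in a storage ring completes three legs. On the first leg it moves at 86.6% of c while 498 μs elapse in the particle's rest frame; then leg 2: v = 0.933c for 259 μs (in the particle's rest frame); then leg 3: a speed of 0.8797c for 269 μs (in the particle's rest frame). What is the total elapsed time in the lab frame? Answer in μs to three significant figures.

Leg 1: β = 0.866; γ = 1/√(1 − 0.866²) = 1/√0.2500 = 2.000; Δt_1 = 2.000 × 498 = 995.9 μs.
Leg 2: γ = 1/√(1 − 0.933²) = 1/√0.1295 = 2.779; Δt_2 = 2.779 × 259 = 719.7 μs.
Leg 3: γ = 1/√(1 − 0.8797²) = 1/√0.2261 = 2.103; Δt_3 = 2.103 × 269 = 565.7 μs.
Total: 995.9 + 719.7 + 565.7 μs.

Δt = 2280 μs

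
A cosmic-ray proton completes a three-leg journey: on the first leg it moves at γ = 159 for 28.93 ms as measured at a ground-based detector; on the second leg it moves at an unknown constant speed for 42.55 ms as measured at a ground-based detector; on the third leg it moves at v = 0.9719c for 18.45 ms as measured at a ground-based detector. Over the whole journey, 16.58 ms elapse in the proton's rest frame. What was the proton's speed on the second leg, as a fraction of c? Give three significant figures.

β = 0.959

Leg 1: γ = 159; τ_1 = 28.93/159.0 = 0.1819 ms.
Leg 2: speed unknown; τ_2 = 42.55/γ_2.
Leg 3: γ = 1/√(1 − 0.9719²) = 1/√0.05541 = 4.248; τ_3 = 18.45/4.248 = 4.343 ms.
Total proper time: 0.1819 + τ_2 + 4.343 = 16.58, so τ_2 = 16.58 − 4.525 = 12.06 ms.
γ_2 = 42.55/12.06 = 3.530; β = √(1 − 1/γ²) = √0.9197.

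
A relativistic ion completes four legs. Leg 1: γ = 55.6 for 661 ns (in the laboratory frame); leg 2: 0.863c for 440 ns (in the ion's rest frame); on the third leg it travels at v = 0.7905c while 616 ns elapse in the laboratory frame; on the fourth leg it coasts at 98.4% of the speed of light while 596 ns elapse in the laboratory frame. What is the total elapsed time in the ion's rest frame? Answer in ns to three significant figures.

τ = 935 ns

Leg 1: γ = 55.6; τ_1 = 661/55.60 = 11.89 ns.
Leg 2: 440 ns is already measured in the ion's rest frame.
Leg 3: γ = 1/√(1 − 0.7905²) = 1/√0.3751 = 1.633; τ_3 = 616/1.633 = 377.3 ns.
Leg 4: β = 0.984; γ = 1/√(1 − 0.984²) = 1/√0.03174 = 5.613; τ_4 = 596/5.613 = 106.2 ns.
Total: 11.89 + 440.0 + 377.3 + 106.2 ns.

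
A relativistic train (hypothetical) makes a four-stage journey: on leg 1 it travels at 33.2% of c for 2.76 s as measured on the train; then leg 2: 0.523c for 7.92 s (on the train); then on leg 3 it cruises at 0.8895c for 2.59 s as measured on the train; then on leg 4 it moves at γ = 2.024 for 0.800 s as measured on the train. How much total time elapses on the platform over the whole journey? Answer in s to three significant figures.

Δt = 19.5 s

Leg 1: β = 0.332; γ = 1/√(1 − 0.332²) = 1/√0.8898 = 1.060; Δt_1 = 1.060 × 2.76 = 2.926 s.
Leg 2: γ = 1/√(1 − 0.523²) = 1/√0.7265 = 1.173; Δt_2 = 1.173 × 7.92 = 9.292 s.
Leg 3: γ = 1/√(1 − 0.8895²) = 1/√0.2088 = 2.188; Δt_3 = 2.188 × 2.59 = 5.668 s.
Leg 4: γ = 2.024; Δt_4 = 2.024 × 0.800 = 1.619 s.
Total: 2.926 + 9.292 + 5.668 + 1.619 s.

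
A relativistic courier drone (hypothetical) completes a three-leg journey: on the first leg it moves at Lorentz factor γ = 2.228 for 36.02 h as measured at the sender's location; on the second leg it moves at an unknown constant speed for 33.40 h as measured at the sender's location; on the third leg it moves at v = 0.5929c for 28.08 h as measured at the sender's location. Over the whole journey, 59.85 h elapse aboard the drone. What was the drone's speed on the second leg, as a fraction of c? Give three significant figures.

β = 0.776

Leg 1: γ = 2.228; τ_1 = 36.02/2.228 = 16.17 h.
Leg 2: speed unknown; τ_2 = 33.40/γ_2.
Leg 3: γ = 1/√(1 − 0.5929²) = 1/√0.6485 = 1.242; τ_3 = 28.08/1.242 = 22.61 h.
Total proper time: 16.17 + τ_2 + 22.61 = 59.85, so τ_2 = 59.85 − 38.78 = 21.07 h.
γ_2 = 33.40/21.07 = 1.585; β = √(1 − 1/γ²) = √0.6020.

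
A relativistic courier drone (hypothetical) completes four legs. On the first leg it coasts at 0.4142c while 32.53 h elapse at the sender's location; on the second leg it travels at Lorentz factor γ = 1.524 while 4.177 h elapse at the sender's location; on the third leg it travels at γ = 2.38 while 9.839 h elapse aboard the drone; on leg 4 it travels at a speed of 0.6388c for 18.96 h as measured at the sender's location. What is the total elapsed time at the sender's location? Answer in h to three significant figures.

Δt = 79.1 h

Leg 1: 32.53 h is already measured at the sender's location.
Leg 2: 4.177 h is already measured at the sender's location.
Leg 3: γ = 2.38; Δt_3 = 2.380 × 9.839 = 23.42 h.
Leg 4: 18.96 h is already measured at the sender's location.
Total: 32.53 + 4.177 + 23.42 + 18.96 h.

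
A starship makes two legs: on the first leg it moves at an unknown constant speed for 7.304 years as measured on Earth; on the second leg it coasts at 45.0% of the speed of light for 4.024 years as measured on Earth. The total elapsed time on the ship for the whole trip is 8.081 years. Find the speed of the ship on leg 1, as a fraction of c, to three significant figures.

Leg 1: speed unknown; τ_1 = 7.304/γ_1.
Leg 2: β = 0.450; γ = 1/√(1 − 0.450²) = 1/√0.7975 = 1.120; τ_2 = 4.024/1.120 = 3.594 years.
Total proper time: τ_1 + 3.594 = 8.081, so τ_1 = 8.081 − 3.594 = 4.487 years.
γ_1 = 7.304/4.487 = 1.628; β = √(1 − 1/γ²) = √0.6225.

β = 0.789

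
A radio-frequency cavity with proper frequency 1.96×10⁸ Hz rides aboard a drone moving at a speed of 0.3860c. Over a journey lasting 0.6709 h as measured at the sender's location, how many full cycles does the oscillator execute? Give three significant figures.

N = 4.37×10¹¹

γ = 1/√(1 − 0.3860²) = 1/√0.8510 = 1.084
The oscillator's own cycle count is N = f × τ where τ is the proper time aboard the drone. τ = Δt/γ = 0.6709/1.084 = 0.6189 h = 2.228×10³ s.
N = 1.96×10⁸ × 2.228×10³ = 4.367×10¹¹.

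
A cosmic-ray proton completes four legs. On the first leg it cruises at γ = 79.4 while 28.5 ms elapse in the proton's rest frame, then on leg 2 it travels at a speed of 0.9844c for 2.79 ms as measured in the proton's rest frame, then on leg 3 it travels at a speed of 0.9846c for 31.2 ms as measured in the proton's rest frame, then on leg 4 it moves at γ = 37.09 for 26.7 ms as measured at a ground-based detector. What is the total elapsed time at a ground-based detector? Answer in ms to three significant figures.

Δt = 2480 ms

Leg 1: γ = 79.4; Δt_1 = 79.40 × 28.5 = 2263 ms.
Leg 2: γ = 1/√(1 − 0.9844²) = 1/√0.03096 = 5.684; Δt_2 = 5.684 × 2.79 = 15.86 ms.
Leg 3: γ = 1/√(1 − 0.9846²) = 1/√0.03056 = 5.720; Δt_3 = 5.720 × 31.2 = 178.5 ms.
Leg 4: 26.7 ms is already measured at a ground-based detector.
Total: 2263 + 15.86 + 178.5 + 26.70 ms.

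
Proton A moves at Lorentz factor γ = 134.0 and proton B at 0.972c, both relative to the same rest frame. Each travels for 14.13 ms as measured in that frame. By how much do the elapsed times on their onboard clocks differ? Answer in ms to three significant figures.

|τ_A − τ_B| = 3.21 ms

A: γ = 134.0; τ_A = 14.13/134.0 = 0.1054 ms.
B: γ = 1/√(1 − 0.972²) = 1/√0.05522 = 4.256; τ_B = 14.13/4.256 = 3.320 ms.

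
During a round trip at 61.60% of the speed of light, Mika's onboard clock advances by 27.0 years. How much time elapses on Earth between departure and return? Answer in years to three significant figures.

Δt = 34.3 years

β = 0.6160; γ = 1/√(1 − 0.6160²) = 1/√0.6205 = 1.269
Earth-frame duration is the dilated interval: Δt = γτ = 1.269 × 27.0 years.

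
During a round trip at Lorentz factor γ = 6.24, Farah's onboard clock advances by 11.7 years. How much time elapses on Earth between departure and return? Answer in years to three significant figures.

γ = 6.24
Earth-frame duration is the dilated interval: Δt = γτ = 6.240 × 11.7 years.

Δt = 73.0 years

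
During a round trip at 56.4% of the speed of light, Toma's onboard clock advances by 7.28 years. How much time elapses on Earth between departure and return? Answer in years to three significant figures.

β = 0.564; γ = 1/√(1 − 0.564²) = 1/√0.6819 = 1.211
Earth-frame duration is the dilated interval: Δt = γτ = 1.211 × 7.28 years.

Δt = 8.82 years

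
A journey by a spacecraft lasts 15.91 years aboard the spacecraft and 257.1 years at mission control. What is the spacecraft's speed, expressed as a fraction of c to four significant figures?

The proper time is measured aboard the spacecraft (both events occur at the spacecraft's location); Δt is measured at mission control. γ = Δt/τ = 257.1/15.91 = 16.16.
β = √(1 − 1/γ²) = √(1 − 0.003829) = √0.9962

v = 0.9981c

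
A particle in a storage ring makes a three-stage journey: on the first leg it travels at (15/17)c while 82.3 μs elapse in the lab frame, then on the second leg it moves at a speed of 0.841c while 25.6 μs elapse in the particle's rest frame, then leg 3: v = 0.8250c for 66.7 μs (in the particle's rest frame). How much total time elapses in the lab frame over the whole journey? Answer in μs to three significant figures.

Leg 1: 82.3 μs is already measured in the lab frame.
Leg 2: γ = 1/√(1 − 0.841²) = 1/√0.2927 = 1.848; Δt_2 = 1.848 × 25.6 = 47.32 μs.
Leg 3: γ = 1/√(1 − 0.8250²) = 1/√0.3194 = 1.769; Δt_3 = 1.769 × 66.7 = 118.0 μs.
Total: 82.30 + 47.32 + 118.0 μs.

Δt = 248 μs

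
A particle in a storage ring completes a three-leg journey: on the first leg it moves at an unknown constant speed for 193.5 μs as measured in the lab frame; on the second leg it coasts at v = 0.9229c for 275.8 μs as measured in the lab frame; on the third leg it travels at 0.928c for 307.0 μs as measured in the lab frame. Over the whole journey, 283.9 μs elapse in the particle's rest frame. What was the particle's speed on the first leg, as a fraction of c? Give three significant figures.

Leg 1: speed unknown; τ_1 = 193.5/γ_1.
Leg 2: γ = 1/√(1 − 0.9229²) = 1/√0.1483 = 2.597; τ_2 = 275.8/2.597 = 106.2 μs.
Leg 3: γ = 1/√(1 − 0.928²) = 1/√0.1388 = 2.684; τ_3 = 307.0/2.684 = 114.4 μs.
Total proper time: τ_1 + 106.2 + 114.4 = 283.9, so τ_1 = 283.9 − 220.6 = 63.32 μs.
γ_1 = 193.5/63.32 = 3.056; β = √(1 − 1/γ²) = √0.8929.

β = 0.945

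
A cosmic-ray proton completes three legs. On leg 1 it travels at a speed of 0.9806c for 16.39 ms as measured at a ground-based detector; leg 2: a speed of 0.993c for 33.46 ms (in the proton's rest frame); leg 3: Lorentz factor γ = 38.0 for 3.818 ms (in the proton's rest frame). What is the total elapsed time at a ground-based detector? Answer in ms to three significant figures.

Δt = 445 ms

Leg 1: 16.39 ms is already measured at a ground-based detector.
Leg 2: γ = 1/√(1 − 0.993²) = 1/√0.01395 = 8.466; Δt_2 = 8.466 × 33.46 = 283.3 ms.
Leg 3: γ = 38.0; Δt_3 = 38.00 × 3.818 = 145.1 ms.
Total: 16.39 + 283.3 + 145.1 ms.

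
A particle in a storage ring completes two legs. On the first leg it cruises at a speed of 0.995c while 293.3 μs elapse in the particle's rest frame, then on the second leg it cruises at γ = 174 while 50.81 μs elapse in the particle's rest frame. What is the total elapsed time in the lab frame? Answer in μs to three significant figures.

Leg 1: γ = 1/√(1 − 0.995²) = 1/√0.009975 = 10.01; Δt_1 = 10.01 × 293.3 = 2937 μs.
Leg 2: γ = 174; Δt_2 = 174.0 × 50.81 = 8841 μs.
Total: 2937 + 8841 μs.

Δt = 1.18×10⁴ μs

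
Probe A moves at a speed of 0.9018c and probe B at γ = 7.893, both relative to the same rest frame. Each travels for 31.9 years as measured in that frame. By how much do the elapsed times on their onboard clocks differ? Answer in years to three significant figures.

A: γ = 1/√(1 − 0.9018²) = 1/√0.1868 = 2.314; τ_A = 31.9/2.314 = 13.79 years.
B: γ = 7.893; τ_B = 31.9/7.893 = 4.042 years.

|τ_A − τ_B| = 9.74 years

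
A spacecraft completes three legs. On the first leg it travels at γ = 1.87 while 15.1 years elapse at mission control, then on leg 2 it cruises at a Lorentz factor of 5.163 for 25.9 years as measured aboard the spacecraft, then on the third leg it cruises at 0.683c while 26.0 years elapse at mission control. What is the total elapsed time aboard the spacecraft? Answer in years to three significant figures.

Leg 1: γ = 1.87; τ_1 = 15.1/1.870 = 8.075 years.
Leg 2: 25.9 years is already measured aboard the spacecraft.
Leg 3: γ = 1/√(1 − 0.683²) = 1/√0.5335 = 1.369; τ_3 = 26.0/1.369 = 18.99 years.
Total: 8.075 + 25.90 + 18.99 years.

τ = 53.0 years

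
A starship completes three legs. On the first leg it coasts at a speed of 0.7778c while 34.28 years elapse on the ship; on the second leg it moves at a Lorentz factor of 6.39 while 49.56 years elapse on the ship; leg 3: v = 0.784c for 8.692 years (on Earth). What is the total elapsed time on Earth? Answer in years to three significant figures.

Δt = 380 years

Leg 1: γ = 1/√(1 − 0.7778²) = 1/√0.3950 = 1.591; Δt_1 = 1.591 × 34.28 = 54.54 years.
Leg 2: γ = 6.39; Δt_2 = 6.390 × 49.56 = 316.7 years.
Leg 3: 8.692 years is already measured on Earth.
Total: 54.54 + 316.7 + 8.692 years.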